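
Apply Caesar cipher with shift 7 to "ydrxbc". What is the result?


Caesar cipher: shift "ydrxbc" by 7
  'y' (pos 24) + 7 = pos 5 = 'f'
  'd' (pos 3) + 7 = pos 10 = 'k'
  'r' (pos 17) + 7 = pos 24 = 'y'
  'x' (pos 23) + 7 = pos 4 = 'e'
  'b' (pos 1) + 7 = pos 8 = 'i'
  'c' (pos 2) + 7 = pos 9 = 'j'
Result: fkyeij

fkyeij


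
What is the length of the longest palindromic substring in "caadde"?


Input: "caadde"
Checking substrings for palindromes:
  [1:3] "aa" (len 2) => palindrome
  [3:5] "dd" (len 2) => palindrome
Longest palindromic substring: "aa" with length 2

2


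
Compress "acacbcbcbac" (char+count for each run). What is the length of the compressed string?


Input: acacbcbcbac
Runs:
  'a' x 1 => "a1"
  'c' x 1 => "c1"
  'a' x 1 => "a1"
  'c' x 1 => "c1"
  'b' x 1 => "b1"
  'c' x 1 => "c1"
  'b' x 1 => "b1"
  'c' x 1 => "c1"
  'b' x 1 => "b1"
  'a' x 1 => "a1"
  'c' x 1 => "c1"
Compressed: "a1c1a1c1b1c1b1c1b1a1c1"
Compressed length: 22

22


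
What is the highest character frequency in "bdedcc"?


Input: bdedcc
Character counts:
  'b': 1
  'c': 2
  'd': 2
  'e': 1
Maximum frequency: 2

2


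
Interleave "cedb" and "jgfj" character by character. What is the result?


Interleaving "cedb" and "jgfj":
  Position 0: 'c' from first, 'j' from second => "cj"
  Position 1: 'e' from first, 'g' from second => "eg"
  Position 2: 'd' from first, 'f' from second => "df"
  Position 3: 'b' from first, 'j' from second => "bj"
Result: cjegdfbj

cjegdfbj


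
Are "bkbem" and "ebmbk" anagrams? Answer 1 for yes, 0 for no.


Strings: "bkbem", "ebmbk"
Sorted first:  bbekm
Sorted second: bbekm
Sorted forms match => anagrams

1


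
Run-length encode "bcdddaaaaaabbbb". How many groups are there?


Input: bcdddaaaaaabbbb
Scanning for consecutive runs:
  Group 1: 'b' x 1 (positions 0-0)
  Group 2: 'c' x 1 (positions 1-1)
  Group 3: 'd' x 3 (positions 2-4)
  Group 4: 'a' x 6 (positions 5-10)
  Group 5: 'b' x 4 (positions 11-14)
Total groups: 5

5


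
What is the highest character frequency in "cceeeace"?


Input: cceeeace
Character counts:
  'a': 1
  'c': 3
  'e': 4
Maximum frequency: 4

4


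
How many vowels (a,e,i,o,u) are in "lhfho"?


Input: lhfho
Checking each character:
  'l' at position 0: consonant
  'h' at position 1: consonant
  'f' at position 2: consonant
  'h' at position 3: consonant
  'o' at position 4: vowel (running total: 1)
Total vowels: 1

1


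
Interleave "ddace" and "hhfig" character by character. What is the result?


Interleaving "ddace" and "hhfig":
  Position 0: 'd' from first, 'h' from second => "dh"
  Position 1: 'd' from first, 'h' from second => "dh"
  Position 2: 'a' from first, 'f' from second => "af"
  Position 3: 'c' from first, 'i' from second => "ci"
  Position 4: 'e' from first, 'g' from second => "eg"
Result: dhdhafcieg

dhdhafcieg


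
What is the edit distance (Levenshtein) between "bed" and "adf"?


Computing edit distance: "bed" -> "adf"
DP table:
           a    d    f
      0    1    2    3
  b   1    1    2    3
  e   2    2    2    3
  d   3    3    2    3
Edit distance = dp[3][3] = 3

3


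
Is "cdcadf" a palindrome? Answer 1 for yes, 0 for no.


Input: cdcadf
Reversed: fdacdc
  Compare pos 0 ('c') with pos 5 ('f'): MISMATCH
  Compare pos 1 ('d') with pos 4 ('d'): match
  Compare pos 2 ('c') with pos 3 ('a'): MISMATCH
Result: not a palindrome

0


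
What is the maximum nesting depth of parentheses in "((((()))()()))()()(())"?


Input: "((((()))()()))()()(())"
Tracking depth:
  Position 0 '(': depth becomes 1
  Position 1 '(': depth becomes 2
  Position 2 '(': depth becomes 3
  Position 3 '(': depth becomes 4
  Position 4 '(': depth becomes 5
  Position 5 ')': depth becomes 4
  Position 6 ')': depth becomes 3
  Position 7 ')': depth becomes 2
  Position 8 '(': depth becomes 3
  Position 9 ')': depth becomes 2
  Position 10 '(': depth becomes 3
  Position 11 ')': depth becomes 2
  Position 12 ')': depth becomes 1
  Position 13 ')': depth becomes 0
  Position 14 '(': depth becomes 1
  Position 15 ')': depth becomes 0
  Position 16 '(': depth becomes 1
  Position 17 ')': depth becomes 0
  Position 18 '(': depth becomes 1
  Position 19 '(': depth becomes 2
  Position 20 ')': depth becomes 1
  Position 21 ')': depth becomes 0
Maximum depth reached: 5

5


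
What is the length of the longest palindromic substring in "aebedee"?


Input: "aebedee"
Checking substrings for palindromes:
  [1:4] "ebe" (len 3) => palindrome
  [3:6] "ede" (len 3) => palindrome
  [5:7] "ee" (len 2) => palindrome
Longest palindromic substring: "ebe" with length 3

3


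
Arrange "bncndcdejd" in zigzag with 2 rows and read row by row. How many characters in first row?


Zigzag "bncndcdejd" into 2 rows:
Placing characters:
  'b' => row 0
  'n' => row 1
  'c' => row 0
  'n' => row 1
  'd' => row 0
  'c' => row 1
  'd' => row 0
  'e' => row 1
  'j' => row 0
  'd' => row 1
Rows:
  Row 0: "bcddj"
  Row 1: "nnced"
First row length: 5

5


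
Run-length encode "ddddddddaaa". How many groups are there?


Input: ddddddddaaa
Scanning for consecutive runs:
  Group 1: 'd' x 8 (positions 0-7)
  Group 2: 'a' x 3 (positions 8-10)
Total groups: 2

2


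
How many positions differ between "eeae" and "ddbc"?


Comparing "eeae" and "ddbc" position by position:
  Position 0: 'e' vs 'd' => DIFFER
  Position 1: 'e' vs 'd' => DIFFER
  Position 2: 'a' vs 'b' => DIFFER
  Position 3: 'e' vs 'c' => DIFFER
Positions that differ: 4

4


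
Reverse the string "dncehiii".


Input: dncehiii
Reading characters right to left:
  Position 7: 'i'
  Position 6: 'i'
  Position 5: 'i'
  Position 4: 'h'
  Position 3: 'e'
  Position 2: 'c'
  Position 1: 'n'
  Position 0: 'd'
Reversed: iiihecnd

iiihecnd


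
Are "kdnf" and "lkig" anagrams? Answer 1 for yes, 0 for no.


Strings: "kdnf", "lkig"
Sorted first:  dfkn
Sorted second: gikl
Differ at position 0: 'd' vs 'g' => not anagrams

0


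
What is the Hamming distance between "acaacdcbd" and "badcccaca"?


Comparing "acaacdcbd" and "badcccaca" position by position:
  Position 0: 'a' vs 'b' => differ
  Position 1: 'c' vs 'a' => differ
  Position 2: 'a' vs 'd' => differ
  Position 3: 'a' vs 'c' => differ
  Position 4: 'c' vs 'c' => same
  Position 5: 'd' vs 'c' => differ
  Position 6: 'c' vs 'a' => differ
  Position 7: 'b' vs 'c' => differ
  Position 8: 'd' vs 'a' => differ
Total differences (Hamming distance): 8

8


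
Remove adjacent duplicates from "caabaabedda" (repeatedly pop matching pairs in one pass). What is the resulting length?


Input: caabaabedda
Stack-based adjacent duplicate removal:
  Read 'c': push. Stack: c
  Read 'a': push. Stack: ca
  Read 'a': matches stack top 'a' => pop. Stack: c
  Read 'b': push. Stack: cb
  Read 'a': push. Stack: cba
  Read 'a': matches stack top 'a' => pop. Stack: cb
  Read 'b': matches stack top 'b' => pop. Stack: c
  Read 'e': push. Stack: ce
  Read 'd': push. Stack: ced
  Read 'd': matches stack top 'd' => pop. Stack: ce
  Read 'a': push. Stack: cea
Final stack: "cea" (length 3)

3


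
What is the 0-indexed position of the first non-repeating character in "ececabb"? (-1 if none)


Input: ececabb
Character frequencies:
  'a': 1
  'b': 2
  'c': 2
  'e': 2
Scanning left to right for freq == 1:
  Position 0 ('e'): freq=2, skip
  Position 1 ('c'): freq=2, skip
  Position 2 ('e'): freq=2, skip
  Position 3 ('c'): freq=2, skip
  Position 4 ('a'): unique! => answer = 4

4


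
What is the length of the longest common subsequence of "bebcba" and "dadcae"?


LCS of "bebcba" and "dadcae"
DP table:
           d    a    d    c    a    e
      0    0    0    0    0    0    0
  b   0    0    0    0    0    0    0
  e   0    0    0    0    0    0    1
  b   0    0    0    0    0    0    1
  c   0    0    0    0    1    1    1
  b   0    0    0    0    1    1    1
  a   0    0    1    1    1    2    2
LCS length = dp[6][6] = 2

2


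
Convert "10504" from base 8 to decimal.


Input: "10504" in base 8
Positional expansion:
  Digit '1' (value 1) x 8^4 = 4096
  Digit '0' (value 0) x 8^3 = 0
  Digit '5' (value 5) x 8^2 = 320
  Digit '0' (value 0) x 8^1 = 0
  Digit '4' (value 4) x 8^0 = 4
Sum = 4420

4420


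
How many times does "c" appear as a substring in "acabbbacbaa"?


Searching for "c" in "acabbbacbaa"
Scanning each position:
  Position 0: "a" => no
  Position 1: "c" => MATCH
  Position 2: "a" => no
  Position 3: "b" => no
  Position 4: "b" => no
  Position 5: "b" => no
  Position 6: "a" => no
  Position 7: "c" => MATCH
  Position 8: "b" => no
  Position 9: "a" => no
  Position 10: "a" => no
Total occurrences: 2

2


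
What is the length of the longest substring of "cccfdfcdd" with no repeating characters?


Input: "cccfdfcdd"
Sliding window (track last position of each char):
  Position 0 ('c'): window [0,0] length 1 -- new best
  Position 1 ('c'): repeat (last at 0), move window start to 1
  Position 1 ('c'): window [1,1] length 1
  Position 2 ('c'): repeat (last at 1), move window start to 2
  Position 2 ('c'): window [2,2] length 1
  Position 3 ('f'): window [2,3] length 2 -- new best
  Position 4 ('d'): window [2,4] length 3 -- new best
  Position 5 ('f'): repeat (last at 3), move window start to 4
  Position 5 ('f'): window [4,5] length 2
  Position 6 ('c'): window [4,6] length 3
  Position 7 ('d'): repeat (last at 4), move window start to 5
  Position 7 ('d'): window [5,7] length 3
  Position 8 ('d'): repeat (last at 7), move window start to 8
  Position 8 ('d'): window [8,8] length 1
Longest substring with no repeats: "cfd" with length 3

3


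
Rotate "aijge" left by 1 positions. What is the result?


Input: "aijge", rotate left by 1
First 1 characters: "a"
Remaining characters: "ijge"
Concatenate remaining + first: "ijge" + "a" = "ijgea"

ijgea


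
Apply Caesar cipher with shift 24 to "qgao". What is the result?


Caesar cipher: shift "qgao" by 24
  'q' (pos 16) + 24 = pos 14 = 'o'
  'g' (pos 6) + 24 = pos 4 = 'e'
  'a' (pos 0) + 24 = pos 24 = 'y'
  'o' (pos 14) + 24 = pos 12 = 'm'
Result: oeym

oeym


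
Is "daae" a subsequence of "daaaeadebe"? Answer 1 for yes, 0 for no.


Check if "daae" is a subsequence of "daaaeadebe"
Greedy scan:
  Position 0 ('d'): matches sub[0] = 'd'
  Position 1 ('a'): matches sub[1] = 'a'
  Position 2 ('a'): matches sub[2] = 'a'
  Position 3 ('a'): no match needed
  Position 4 ('e'): matches sub[3] = 'e'
  Position 5 ('a'): no match needed
  Position 6 ('d'): no match needed
  Position 7 ('e'): no match needed
  Position 8 ('b'): no match needed
  Position 9 ('e'): no match needed
All 4 characters matched => is a subsequence

1


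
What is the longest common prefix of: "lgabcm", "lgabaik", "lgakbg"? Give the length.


Words: lgabcm, lgabaik, lgakbg
  Position 0: all 'l' => match
  Position 1: all 'g' => match
  Position 2: all 'a' => match
  Position 3: ('b', 'b', 'k') => mismatch, stop
LCP = "lga" (length 3)

3


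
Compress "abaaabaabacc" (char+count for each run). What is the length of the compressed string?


Input: abaaabaabacc
Runs:
  'a' x 1 => "a1"
  'b' x 1 => "b1"
  'a' x 3 => "a3"
  'b' x 1 => "b1"
  'a' x 2 => "a2"
  'b' x 1 => "b1"
  'a' x 1 => "a1"
  'c' x 2 => "c2"
Compressed: "a1b1a3b1a2b1a1c2"
Compressed length: 16

16


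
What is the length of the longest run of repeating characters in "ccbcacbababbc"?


Input: "ccbcacbababbc"
Scanning for longest run:
  Position 1 ('c'): continues run of 'c', length=2
  Position 2 ('b'): new char, reset run to 1
  Position 3 ('c'): new char, reset run to 1
  Position 4 ('a'): new char, reset run to 1
  Position 5 ('c'): new char, reset run to 1
  Position 6 ('b'): new char, reset run to 1
  Position 7 ('a'): new char, reset run to 1
  Position 8 ('b'): new char, reset run to 1
  Position 9 ('a'): new char, reset run to 1
  Position 10 ('b'): new char, reset run to 1
  Position 11 ('b'): continues run of 'b', length=2
  Position 12 ('c'): new char, reset run to 1
Longest run: 'c' with length 2

2


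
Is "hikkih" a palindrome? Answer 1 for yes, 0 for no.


Input: hikkih
Reversed: hikkih
  Compare pos 0 ('h') with pos 5 ('h'): match
  Compare pos 1 ('i') with pos 4 ('i'): match
  Compare pos 2 ('k') with pos 3 ('k'): match
Result: palindrome

1


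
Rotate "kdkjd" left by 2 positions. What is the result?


Input: "kdkjd", rotate left by 2
First 2 characters: "kd"
Remaining characters: "kjd"
Concatenate remaining + first: "kjd" + "kd" = "kjdkd"

kjdkd


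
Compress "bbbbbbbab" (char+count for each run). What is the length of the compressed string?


Input: bbbbbbbab
Runs:
  'b' x 7 => "b7"
  'a' x 1 => "a1"
  'b' x 1 => "b1"
Compressed: "b7a1b1"
Compressed length: 6

6


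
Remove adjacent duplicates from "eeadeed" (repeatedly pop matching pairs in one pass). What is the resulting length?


Input: eeadeed
Stack-based adjacent duplicate removal:
  Read 'e': push. Stack: e
  Read 'e': matches stack top 'e' => pop. Stack: (empty)
  Read 'a': push. Stack: a
  Read 'd': push. Stack: ad
  Read 'e': push. Stack: ade
  Read 'e': matches stack top 'e' => pop. Stack: ad
  Read 'd': matches stack top 'd' => pop. Stack: a
Final stack: "a" (length 1)

1


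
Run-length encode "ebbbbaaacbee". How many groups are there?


Input: ebbbbaaacbee
Scanning for consecutive runs:
  Group 1: 'e' x 1 (positions 0-0)
  Group 2: 'b' x 4 (positions 1-4)
  Group 3: 'a' x 3 (positions 5-7)
  Group 4: 'c' x 1 (positions 8-8)
  Group 5: 'b' x 1 (positions 9-9)
  Group 6: 'e' x 2 (positions 10-11)
Total groups: 6

6


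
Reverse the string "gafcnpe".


Input: gafcnpe
Reading characters right to left:
  Position 6: 'e'
  Position 5: 'p'
  Position 4: 'n'
  Position 3: 'c'
  Position 2: 'f'
  Position 1: 'a'
  Position 0: 'g'
Reversed: epncfag

epncfag


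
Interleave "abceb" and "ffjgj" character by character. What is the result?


Interleaving "abceb" and "ffjgj":
  Position 0: 'a' from first, 'f' from second => "af"
  Position 1: 'b' from first, 'f' from second => "bf"
  Position 2: 'c' from first, 'j' from second => "cj"
  Position 3: 'e' from first, 'g' from second => "eg"
  Position 4: 'b' from first, 'j' from second => "bj"
Result: afbfcjegbj

afbfcjegbj


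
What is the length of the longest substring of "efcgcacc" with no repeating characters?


Input: "efcgcacc"
Sliding window (track last position of each char):
  Position 0 ('e'): window [0,0] length 1 -- new best
  Position 1 ('f'): window [0,1] length 2 -- new best
  Position 2 ('c'): window [0,2] length 3 -- new best
  Position 3 ('g'): window [0,3] length 4 -- new best
  Position 4 ('c'): repeat (last at 2), move window start to 3
  Position 4 ('c'): window [3,4] length 2
  Position 5 ('a'): window [3,5] length 3
  Position 6 ('c'): repeat (last at 4), move window start to 5
  Position 6 ('c'): window [5,6] length 2
  Position 7 ('c'): repeat (last at 6), move window start to 7
  Position 7 ('c'): window [7,7] length 1
Longest substring with no repeats: "efcg" with length 4

4


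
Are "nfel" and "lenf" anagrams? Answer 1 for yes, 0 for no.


Strings: "nfel", "lenf"
Sorted first:  efln
Sorted second: efln
Sorted forms match => anagrams

1


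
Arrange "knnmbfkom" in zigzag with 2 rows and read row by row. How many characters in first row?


Zigzag "knnmbfkom" into 2 rows:
Placing characters:
  'k' => row 0
  'n' => row 1
  'n' => row 0
  'm' => row 1
  'b' => row 0
  'f' => row 1
  'k' => row 0
  'o' => row 1
  'm' => row 0
Rows:
  Row 0: "knbkm"
  Row 1: "nmfo"
First row length: 5

5


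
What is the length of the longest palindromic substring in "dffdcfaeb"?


Input: "dffdcfaeb"
Checking substrings for palindromes:
  [0:4] "dffd" (len 4) => palindrome
  [1:3] "ff" (len 2) => palindrome
Longest palindromic substring: "dffd" with length 4

4


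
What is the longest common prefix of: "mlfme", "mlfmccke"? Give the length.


Words: mlfme, mlfmccke
  Position 0: all 'm' => match
  Position 1: all 'l' => match
  Position 2: all 'f' => match
  Position 3: all 'm' => match
  Position 4: ('e', 'c') => mismatch, stop
LCP = "mlfm" (length 4)

4


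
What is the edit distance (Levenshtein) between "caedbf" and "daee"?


Computing edit distance: "caedbf" -> "daee"
DP table:
           d    a    e    e
      0    1    2    3    4
  c   1    1    2    3    4
  a   2    2    1    2    3
  e   3    3    2    1    2
  d   4    3    3    2    2
  b   5    4    4    3    3
  f   6    5    5    4    4
Edit distance = dp[6][4] = 4

4


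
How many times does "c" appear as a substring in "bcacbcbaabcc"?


Searching for "c" in "bcacbcbaabcc"
Scanning each position:
  Position 0: "b" => no
  Position 1: "c" => MATCH
  Position 2: "a" => no
  Position 3: "c" => MATCH
  Position 4: "b" => no
  Position 5: "c" => MATCH
  Position 6: "b" => no
  Position 7: "a" => no
  Position 8: "a" => no
  Position 9: "b" => no
  Position 10: "c" => MATCH
  Position 11: "c" => MATCH
Total occurrences: 5

5


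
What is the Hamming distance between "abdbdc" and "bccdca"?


Comparing "abdbdc" and "bccdca" position by position:
  Position 0: 'a' vs 'b' => differ
  Position 1: 'b' vs 'c' => differ
  Position 2: 'd' vs 'c' => differ
  Position 3: 'b' vs 'd' => differ
  Position 4: 'd' vs 'c' => differ
  Position 5: 'c' vs 'a' => differ
Total differences (Hamming distance): 6

6


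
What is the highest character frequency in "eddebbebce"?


Input: eddebbebce
Character counts:
  'b': 3
  'c': 1
  'd': 2
  'e': 4
Maximum frequency: 4

4


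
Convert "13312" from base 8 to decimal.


Input: "13312" in base 8
Positional expansion:
  Digit '1' (value 1) x 8^4 = 4096
  Digit '3' (value 3) x 8^3 = 1536
  Digit '3' (value 3) x 8^2 = 192
  Digit '1' (value 1) x 8^1 = 8
  Digit '2' (value 2) x 8^0 = 2
Sum = 5834

5834


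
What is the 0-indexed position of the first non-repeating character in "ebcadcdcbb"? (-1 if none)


Input: ebcadcdcbb
Character frequencies:
  'a': 1
  'b': 3
  'c': 3
  'd': 2
  'e': 1
Scanning left to right for freq == 1:
  Position 0 ('e'): unique! => answer = 0

0


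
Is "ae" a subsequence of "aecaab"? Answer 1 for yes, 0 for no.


Check if "ae" is a subsequence of "aecaab"
Greedy scan:
  Position 0 ('a'): matches sub[0] = 'a'
  Position 1 ('e'): matches sub[1] = 'e'
  Position 2 ('c'): no match needed
  Position 3 ('a'): no match needed
  Position 4 ('a'): no match needed
  Position 5 ('b'): no match needed
All 2 characters matched => is a subsequence

1


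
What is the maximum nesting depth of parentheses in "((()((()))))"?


Input: "((()((()))))"
Tracking depth:
  Position 0 '(': depth becomes 1
  Position 1 '(': depth becomes 2
  Position 2 '(': depth becomes 3
  Position 3 ')': depth becomes 2
  Position 4 '(': depth becomes 3
  Position 5 '(': depth becomes 4
  Position 6 '(': depth becomes 5
  Position 7 ')': depth becomes 4
  Position 8 ')': depth becomes 3
  Position 9 ')': depth becomes 2
  Position 10 ')': depth becomes 1
  Position 11 ')': depth becomes 0
Maximum depth reached: 5

5


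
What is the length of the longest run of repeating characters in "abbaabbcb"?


Input: "abbaabbcb"
Scanning for longest run:
  Position 1 ('b'): new char, reset run to 1
  Position 2 ('b'): continues run of 'b', length=2
  Position 3 ('a'): new char, reset run to 1
  Position 4 ('a'): continues run of 'a', length=2
  Position 5 ('b'): new char, reset run to 1
  Position 6 ('b'): continues run of 'b', length=2
  Position 7 ('c'): new char, reset run to 1
  Position 8 ('b'): new char, reset run to 1
Longest run: 'b' with length 2

2


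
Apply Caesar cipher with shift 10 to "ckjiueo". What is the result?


Caesar cipher: shift "ckjiueo" by 10
  'c' (pos 2) + 10 = pos 12 = 'm'
  'k' (pos 10) + 10 = pos 20 = 'u'
  'j' (pos 9) + 10 = pos 19 = 't'
  'i' (pos 8) + 10 = pos 18 = 's'
  'u' (pos 20) + 10 = pos 4 = 'e'
  'e' (pos 4) + 10 = pos 14 = 'o'
  'o' (pos 14) + 10 = pos 24 = 'y'
Result: mutseoy

mutseoy


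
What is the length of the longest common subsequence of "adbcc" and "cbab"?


LCS of "adbcc" and "cbab"
DP table:
           c    b    a    b
      0    0    0    0    0
  a   0    0    0    1    1
  d   0    0    0    1    1
  b   0    0    1    1    2
  c   0    1    1    1    2
  c   0    1    1    1    2
LCS length = dp[5][4] = 2

2


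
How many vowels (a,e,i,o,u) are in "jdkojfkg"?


Input: jdkojfkg
Checking each character:
  'j' at position 0: consonant
  'd' at position 1: consonant
  'k' at position 2: consonant
  'o' at position 3: vowel (running total: 1)
  'j' at position 4: consonant
  'f' at position 5: consonant
  'k' at position 6: consonant
  'g' at position 7: consonant
Total vowels: 1

1


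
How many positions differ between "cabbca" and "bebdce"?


Comparing "cabbca" and "bebdce" position by position:
  Position 0: 'c' vs 'b' => DIFFER
  Position 1: 'a' vs 'e' => DIFFER
  Position 2: 'b' vs 'b' => same
  Position 3: 'b' vs 'd' => DIFFER
  Position 4: 'c' vs 'c' => same
  Position 5: 'a' vs 'e' => DIFFER
Positions that differ: 4

4


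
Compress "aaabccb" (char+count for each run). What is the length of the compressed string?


Input: aaabccb
Runs:
  'a' x 3 => "a3"
  'b' x 1 => "b1"
  'c' x 2 => "c2"
  'b' x 1 => "b1"
Compressed: "a3b1c2b1"
Compressed length: 8

8


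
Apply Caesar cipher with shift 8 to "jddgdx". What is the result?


Caesar cipher: shift "jddgdx" by 8
  'j' (pos 9) + 8 = pos 17 = 'r'
  'd' (pos 3) + 8 = pos 11 = 'l'
  'd' (pos 3) + 8 = pos 11 = 'l'
  'g' (pos 6) + 8 = pos 14 = 'o'
  'd' (pos 3) + 8 = pos 11 = 'l'
  'x' (pos 23) + 8 = pos 5 = 'f'
Result: rllolf

rllolf


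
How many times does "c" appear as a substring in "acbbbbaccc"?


Searching for "c" in "acbbbbaccc"
Scanning each position:
  Position 0: "a" => no
  Position 1: "c" => MATCH
  Position 2: "b" => no
  Position 3: "b" => no
  Position 4: "b" => no
  Position 5: "b" => no
  Position 6: "a" => no
  Position 7: "c" => MATCH
  Position 8: "c" => MATCH
  Position 9: "c" => MATCH
Total occurrences: 4

4


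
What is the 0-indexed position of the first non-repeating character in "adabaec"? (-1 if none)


Input: adabaec
Character frequencies:
  'a': 3
  'b': 1
  'c': 1
  'd': 1
  'e': 1
Scanning left to right for freq == 1:
  Position 0 ('a'): freq=3, skip
  Position 1 ('d'): unique! => answer = 1

1


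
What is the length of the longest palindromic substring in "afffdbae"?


Input: "afffdbae"
Checking substrings for palindromes:
  [1:4] "fff" (len 3) => palindrome
  [1:3] "ff" (len 2) => palindrome
  [2:4] "ff" (len 2) => palindrome
Longest palindromic substring: "fff" with length 3

3


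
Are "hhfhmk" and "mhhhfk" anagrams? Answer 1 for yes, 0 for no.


Strings: "hhfhmk", "mhhhfk"
Sorted first:  fhhhkm
Sorted second: fhhhkm
Sorted forms match => anagrams

1


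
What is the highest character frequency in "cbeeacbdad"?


Input: cbeeacbdad
Character counts:
  'a': 2
  'b': 2
  'c': 2
  'd': 2
  'e': 2
Maximum frequency: 2

2


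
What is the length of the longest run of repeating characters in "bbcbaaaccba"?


Input: "bbcbaaaccba"
Scanning for longest run:
  Position 1 ('b'): continues run of 'b', length=2
  Position 2 ('c'): new char, reset run to 1
  Position 3 ('b'): new char, reset run to 1
  Position 4 ('a'): new char, reset run to 1
  Position 5 ('a'): continues run of 'a', length=2
  Position 6 ('a'): continues run of 'a', length=3
  Position 7 ('c'): new char, reset run to 1
  Position 8 ('c'): continues run of 'c', length=2
  Position 9 ('b'): new char, reset run to 1
  Position 10 ('a'): new char, reset run to 1
Longest run: 'a' with length 3

3


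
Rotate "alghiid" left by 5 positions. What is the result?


Input: "alghiid", rotate left by 5
First 5 characters: "alghi"
Remaining characters: "id"
Concatenate remaining + first: "id" + "alghi" = "idalghi"

idalghi


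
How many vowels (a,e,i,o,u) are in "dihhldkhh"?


Input: dihhldkhh
Checking each character:
  'd' at position 0: consonant
  'i' at position 1: vowel (running total: 1)
  'h' at position 2: consonant
  'h' at position 3: consonant
  'l' at position 4: consonant
  'd' at position 5: consonant
  'k' at position 6: consonant
  'h' at position 7: consonant
  'h' at position 8: consonant
Total vowels: 1

1


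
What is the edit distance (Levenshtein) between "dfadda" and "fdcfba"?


Computing edit distance: "dfadda" -> "fdcfba"
DP table:
           f    d    c    f    b    a
      0    1    2    3    4    5    6
  d   1    1    1    2    3    4    5
  f   2    1    2    2    2    3    4
  a   3    2    2    3    3    3    3
  d   4    3    2    3    4    4    4
  d   5    4    3    3    4    5    5
  a   6    5    4    4    4    5    5
Edit distance = dp[6][6] = 5

5


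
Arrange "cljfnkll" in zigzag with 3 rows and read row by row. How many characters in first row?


Zigzag "cljfnkll" into 3 rows:
Placing characters:
  'c' => row 0
  'l' => row 1
  'j' => row 2
  'f' => row 1
  'n' => row 0
  'k' => row 1
  'l' => row 2
  'l' => row 1
Rows:
  Row 0: "cn"
  Row 1: "lfkl"
  Row 2: "jl"
First row length: 2

2


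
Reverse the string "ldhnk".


Input: ldhnk
Reading characters right to left:
  Position 4: 'k'
  Position 3: 'n'
  Position 2: 'h'
  Position 1: 'd'
  Position 0: 'l'
Reversed: knhdl

knhdl


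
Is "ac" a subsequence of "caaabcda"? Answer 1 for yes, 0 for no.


Check if "ac" is a subsequence of "caaabcda"
Greedy scan:
  Position 0 ('c'): no match needed
  Position 1 ('a'): matches sub[0] = 'a'
  Position 2 ('a'): no match needed
  Position 3 ('a'): no match needed
  Position 4 ('b'): no match needed
  Position 5 ('c'): matches sub[1] = 'c'
  Position 6 ('d'): no match needed
  Position 7 ('a'): no match needed
All 2 characters matched => is a subsequence

1


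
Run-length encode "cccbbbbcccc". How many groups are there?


Input: cccbbbbcccc
Scanning for consecutive runs:
  Group 1: 'c' x 3 (positions 0-2)
  Group 2: 'b' x 4 (positions 3-6)
  Group 3: 'c' x 4 (positions 7-10)
Total groups: 3

3


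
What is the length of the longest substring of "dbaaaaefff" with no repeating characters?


Input: "dbaaaaefff"
Sliding window (track last position of each char):
  Position 0 ('d'): window [0,0] length 1 -- new best
  Position 1 ('b'): window [0,1] length 2 -- new best
  Position 2 ('a'): window [0,2] length 3 -- new best
  Position 3 ('a'): repeat (last at 2), move window start to 3
  Position 3 ('a'): window [3,3] length 1
  Position 4 ('a'): repeat (last at 3), move window start to 4
  Position 4 ('a'): window [4,4] length 1
  Position 5 ('a'): repeat (last at 4), move window start to 5
  Position 5 ('a'): window [5,5] length 1
  Position 6 ('e'): window [5,6] length 2
  Position 7 ('f'): window [5,7] length 3
  Position 8 ('f'): repeat (last at 7), move window start to 8
  Position 8 ('f'): window [8,8] length 1
  Position 9 ('f'): repeat (last at 8), move window start to 9
  Position 9 ('f'): window [9,9] length 1
Longest substring with no repeats: "dba" with length 3

3


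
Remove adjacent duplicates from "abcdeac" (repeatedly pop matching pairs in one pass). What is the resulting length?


Input: abcdeac
Stack-based adjacent duplicate removal:
  Read 'a': push. Stack: a
  Read 'b': push. Stack: ab
  Read 'c': push. Stack: abc
  Read 'd': push. Stack: abcd
  Read 'e': push. Stack: abcde
  Read 'a': push. Stack: abcdea
  Read 'c': push. Stack: abcdeac
Final stack: "abcdeac" (length 7)

7


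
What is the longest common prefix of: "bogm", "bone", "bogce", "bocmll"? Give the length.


Words: bogm, bone, bogce, bocmll
  Position 0: all 'b' => match
  Position 1: all 'o' => match
  Position 2: ('g', 'n', 'g', 'c') => mismatch, stop
LCP = "bo" (length 2)

2


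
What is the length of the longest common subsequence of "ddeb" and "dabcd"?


LCS of "ddeb" and "dabcd"
DP table:
           d    a    b    c    d
      0    0    0    0    0    0
  d   0    1    1    1    1    1
  d   0    1    1    1    1    2
  e   0    1    1    1    1    2
  b   0    1    1    2    2    2
LCS length = dp[4][5] = 2

2


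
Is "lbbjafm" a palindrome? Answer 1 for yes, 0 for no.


Input: lbbjafm
Reversed: mfajbbl
  Compare pos 0 ('l') with pos 6 ('m'): MISMATCH
  Compare pos 1 ('b') with pos 5 ('f'): MISMATCH
  Compare pos 2 ('b') with pos 4 ('a'): MISMATCH
Result: not a palindrome

0


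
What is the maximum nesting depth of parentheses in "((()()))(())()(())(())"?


Input: "((()()))(())()(())(())"
Tracking depth:
  Position 0 '(': depth becomes 1
  Position 1 '(': depth becomes 2
  Position 2 '(': depth becomes 3
  Position 3 ')': depth becomes 2
  Position 4 '(': depth becomes 3
  Position 5 ')': depth becomes 2
  Position 6 ')': depth becomes 1
  Position 7 ')': depth becomes 0
  Position 8 '(': depth becomes 1
  Position 9 '(': depth becomes 2
  Position 10 ')': depth becomes 1
  Position 11 ')': depth becomes 0
  Position 12 '(': depth becomes 1
  Position 13 ')': depth becomes 0
  Position 14 '(': depth becomes 1
  Position 15 '(': depth becomes 2
  Position 16 ')': depth becomes 1
  Position 17 ')': depth becomes 0
  Position 18 '(': depth becomes 1
  Position 19 '(': depth becomes 2
  Position 20 ')': depth becomes 1
  Position 21 ')': depth becomes 0
Maximum depth reached: 3

3


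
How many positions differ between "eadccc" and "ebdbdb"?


Comparing "eadccc" and "ebdbdb" position by position:
  Position 0: 'e' vs 'e' => same
  Position 1: 'a' vs 'b' => DIFFER
  Position 2: 'd' vs 'd' => same
  Position 3: 'c' vs 'b' => DIFFER
  Position 4: 'c' vs 'd' => DIFFER
  Position 5: 'c' vs 'b' => DIFFER
Positions that differ: 4

4


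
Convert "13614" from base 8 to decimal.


Input: "13614" in base 8
Positional expansion:
  Digit '1' (value 1) x 8^4 = 4096
  Digit '3' (value 3) x 8^3 = 1536
  Digit '6' (value 6) x 8^2 = 384
  Digit '1' (value 1) x 8^1 = 8
  Digit '4' (value 4) x 8^0 = 4
Sum = 6028

6028


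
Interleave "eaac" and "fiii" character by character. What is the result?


Interleaving "eaac" and "fiii":
  Position 0: 'e' from first, 'f' from second => "ef"
  Position 1: 'a' from first, 'i' from second => "ai"
  Position 2: 'a' from first, 'i' from second => "ai"
  Position 3: 'c' from first, 'i' from second => "ci"
Result: efaiaici

efaiaici


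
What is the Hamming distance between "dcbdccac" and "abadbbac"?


Comparing "dcbdccac" and "abadbbac" position by position:
  Position 0: 'd' vs 'a' => differ
  Position 1: 'c' vs 'b' => differ
  Position 2: 'b' vs 'a' => differ
  Position 3: 'd' vs 'd' => same
  Position 4: 'c' vs 'b' => differ
  Position 5: 'c' vs 'b' => differ
  Position 6: 'a' vs 'a' => same
  Position 7: 'c' vs 'c' => same
Total differences (Hamming distance): 5

5


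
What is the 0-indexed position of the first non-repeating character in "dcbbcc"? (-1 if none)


Input: dcbbcc
Character frequencies:
  'b': 2
  'c': 3
  'd': 1
Scanning left to right for freq == 1:
  Position 0 ('d'): unique! => answer = 0

0


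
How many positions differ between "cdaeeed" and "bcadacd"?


Comparing "cdaeeed" and "bcadacd" position by position:
  Position 0: 'c' vs 'b' => DIFFER
  Position 1: 'd' vs 'c' => DIFFER
  Position 2: 'a' vs 'a' => same
  Position 3: 'e' vs 'd' => DIFFER
  Position 4: 'e' vs 'a' => DIFFER
  Position 5: 'e' vs 'c' => DIFFER
  Position 6: 'd' vs 'd' => same
Positions that differ: 5

5


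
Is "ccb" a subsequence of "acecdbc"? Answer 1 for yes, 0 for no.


Check if "ccb" is a subsequence of "acecdbc"
Greedy scan:
  Position 0 ('a'): no match needed
  Position 1 ('c'): matches sub[0] = 'c'
  Position 2 ('e'): no match needed
  Position 3 ('c'): matches sub[1] = 'c'
  Position 4 ('d'): no match needed
  Position 5 ('b'): matches sub[2] = 'b'
  Position 6 ('c'): no match needed
All 3 characters matched => is a subsequence

1


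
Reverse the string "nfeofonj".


Input: nfeofonj
Reading characters right to left:
  Position 7: 'j'
  Position 6: 'n'
  Position 5: 'o'
  Position 4: 'f'
  Position 3: 'o'
  Position 2: 'e'
  Position 1: 'f'
  Position 0: 'n'
Reversed: jnofoefn

jnofoefn


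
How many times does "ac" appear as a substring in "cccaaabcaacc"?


Searching for "ac" in "cccaaabcaacc"
Scanning each position:
  Position 0: "cc" => no
  Position 1: "cc" => no
  Position 2: "ca" => no
  Position 3: "aa" => no
  Position 4: "aa" => no
  Position 5: "ab" => no
  Position 6: "bc" => no
  Position 7: "ca" => no
  Position 8: "aa" => no
  Position 9: "ac" => MATCH
  Position 10: "cc" => no
Total occurrences: 1

1


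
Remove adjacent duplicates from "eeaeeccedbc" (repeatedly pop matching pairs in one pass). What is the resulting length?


Input: eeaeeccedbc
Stack-based adjacent duplicate removal:
  Read 'e': push. Stack: e
  Read 'e': matches stack top 'e' => pop. Stack: (empty)
  Read 'a': push. Stack: a
  Read 'e': push. Stack: ae
  Read 'e': matches stack top 'e' => pop. Stack: a
  Read 'c': push. Stack: ac
  Read 'c': matches stack top 'c' => pop. Stack: a
  Read 'e': push. Stack: ae
  Read 'd': push. Stack: aed
  Read 'b': push. Stack: aedb
  Read 'c': push. Stack: aedbc
Final stack: "aedbc" (length 5)

5


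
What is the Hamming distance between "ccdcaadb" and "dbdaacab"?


Comparing "ccdcaadb" and "dbdaacab" position by position:
  Position 0: 'c' vs 'd' => differ
  Position 1: 'c' vs 'b' => differ
  Position 2: 'd' vs 'd' => same
  Position 3: 'c' vs 'a' => differ
  Position 4: 'a' vs 'a' => same
  Position 5: 'a' vs 'c' => differ
  Position 6: 'd' vs 'a' => differ
  Position 7: 'b' vs 'b' => same
Total differences (Hamming distance): 5

5


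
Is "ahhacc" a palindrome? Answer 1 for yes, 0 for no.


Input: ahhacc
Reversed: ccahha
  Compare pos 0 ('a') with pos 5 ('c'): MISMATCH
  Compare pos 1 ('h') with pos 4 ('c'): MISMATCH
  Compare pos 2 ('h') with pos 3 ('a'): MISMATCH
Result: not a palindrome

0


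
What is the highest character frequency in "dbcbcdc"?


Input: dbcbcdc
Character counts:
  'b': 2
  'c': 3
  'd': 2
Maximum frequency: 3

3


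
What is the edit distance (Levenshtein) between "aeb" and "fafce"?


Computing edit distance: "aeb" -> "fafce"
DP table:
           f    a    f    c    e
      0    1    2    3    4    5
  a   1    1    1    2    3    4
  e   2    2    2    2    3    3
  b   3    3    3    3    3    4
Edit distance = dp[3][5] = 4

4


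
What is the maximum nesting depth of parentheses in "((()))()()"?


Input: "((()))()()"
Tracking depth:
  Position 0 '(': depth becomes 1
  Position 1 '(': depth becomes 2
  Position 2 '(': depth becomes 3
  Position 3 ')': depth becomes 2
  Position 4 ')': depth becomes 1
  Position 5 ')': depth becomes 0
  Position 6 '(': depth becomes 1
  Position 7 ')': depth becomes 0
  Position 8 '(': depth becomes 1
  Position 9 ')': depth becomes 0
Maximum depth reached: 3

3


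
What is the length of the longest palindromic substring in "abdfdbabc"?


Input: "abdfdbabc"
Checking substrings for palindromes:
  [0:7] "abdfdba" (len 7) => palindrome
  [1:6] "bdfdb" (len 5) => palindrome
  [2:5] "dfd" (len 3) => palindrome
  [5:8] "bab" (len 3) => palindrome
Longest palindromic substring: "abdfdba" with length 7

7


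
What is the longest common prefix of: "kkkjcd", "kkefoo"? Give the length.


Words: kkkjcd, kkefoo
  Position 0: all 'k' => match
  Position 1: all 'k' => match
  Position 2: ('k', 'e') => mismatch, stop
LCP = "kk" (length 2)

2


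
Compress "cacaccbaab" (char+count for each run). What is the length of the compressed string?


Input: cacaccbaab
Runs:
  'c' x 1 => "c1"
  'a' x 1 => "a1"
  'c' x 1 => "c1"
  'a' x 1 => "a1"
  'c' x 2 => "c2"
  'b' x 1 => "b1"
  'a' x 2 => "a2"
  'b' x 1 => "b1"
Compressed: "c1a1c1a1c2b1a2b1"
Compressed length: 16

16


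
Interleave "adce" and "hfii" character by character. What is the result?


Interleaving "adce" and "hfii":
  Position 0: 'a' from first, 'h' from second => "ah"
  Position 1: 'd' from first, 'f' from second => "df"
  Position 2: 'c' from first, 'i' from second => "ci"
  Position 3: 'e' from first, 'i' from second => "ei"
Result: ahdfciei

ahdfciei


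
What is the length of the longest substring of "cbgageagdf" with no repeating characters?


Input: "cbgageagdf"
Sliding window (track last position of each char):
  Position 0 ('c'): window [0,0] length 1 -- new best
  Position 1 ('b'): window [0,1] length 2 -- new best
  Position 2 ('g'): window [0,2] length 3 -- new best
  Position 3 ('a'): window [0,3] length 4 -- new best
  Position 4 ('g'): repeat (last at 2), move window start to 3
  Position 4 ('g'): window [3,4] length 2
  Position 5 ('e'): window [3,5] length 3
  Position 6 ('a'): repeat (last at 3), move window start to 4
  Position 6 ('a'): window [4,6] length 3
  Position 7 ('g'): repeat (last at 4), move window start to 5
  Position 7 ('g'): window [5,7] length 3
  Position 8 ('d'): window [5,8] length 4
  Position 9 ('f'): window [5,9] length 5 -- new best
Longest substring with no repeats: "eagdf" with length 5

5


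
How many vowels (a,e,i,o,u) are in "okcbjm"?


Input: okcbjm
Checking each character:
  'o' at position 0: vowel (running total: 1)
  'k' at position 1: consonant
  'c' at position 2: consonant
  'b' at position 3: consonant
  'j' at position 4: consonant
  'm' at position 5: consonant
Total vowels: 1

1


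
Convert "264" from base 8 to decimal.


Input: "264" in base 8
Positional expansion:
  Digit '2' (value 2) x 8^2 = 128
  Digit '6' (value 6) x 8^1 = 48
  Digit '4' (value 4) x 8^0 = 4
Sum = 180

180


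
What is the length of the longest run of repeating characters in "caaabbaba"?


Input: "caaabbaba"
Scanning for longest run:
  Position 1 ('a'): new char, reset run to 1
  Position 2 ('a'): continues run of 'a', length=2
  Position 3 ('a'): continues run of 'a', length=3
  Position 4 ('b'): new char, reset run to 1
  Position 5 ('b'): continues run of 'b', length=2
  Position 6 ('a'): new char, reset run to 1
  Position 7 ('b'): new char, reset run to 1
  Position 8 ('a'): new char, reset run to 1
Longest run: 'a' with length 3

3


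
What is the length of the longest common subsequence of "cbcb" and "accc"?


LCS of "cbcb" and "accc"
DP table:
           a    c    c    c
      0    0    0    0    0
  c   0    0    1    1    1
  b   0    0    1    1    1
  c   0    0    1    2    2
  b   0    0    1    2    2
LCS length = dp[4][4] = 2

2


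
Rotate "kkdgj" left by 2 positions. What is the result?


Input: "kkdgj", rotate left by 2
First 2 characters: "kk"
Remaining characters: "dgj"
Concatenate remaining + first: "dgj" + "kk" = "dgjkk"

dgjkk


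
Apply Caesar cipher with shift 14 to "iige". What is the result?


Caesar cipher: shift "iige" by 14
  'i' (pos 8) + 14 = pos 22 = 'w'
  'i' (pos 8) + 14 = pos 22 = 'w'
  'g' (pos 6) + 14 = pos 20 = 'u'
  'e' (pos 4) + 14 = pos 18 = 's'
Result: wwus

wwus


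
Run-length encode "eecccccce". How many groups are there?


Input: eecccccce
Scanning for consecutive runs:
  Group 1: 'e' x 2 (positions 0-1)
  Group 2: 'c' x 6 (positions 2-7)
  Group 3: 'e' x 1 (positions 8-8)
Total groups: 3

3


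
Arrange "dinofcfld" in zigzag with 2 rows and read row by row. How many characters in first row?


Zigzag "dinofcfld" into 2 rows:
Placing characters:
  'd' => row 0
  'i' => row 1
  'n' => row 0
  'o' => row 1
  'f' => row 0
  'c' => row 1
  'f' => row 0
  'l' => row 1
  'd' => row 0
Rows:
  Row 0: "dnffd"
  Row 1: "iocl"
First row length: 5

5


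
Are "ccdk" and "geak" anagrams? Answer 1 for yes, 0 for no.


Strings: "ccdk", "geak"
Sorted first:  ccdk
Sorted second: aegk
Differ at position 0: 'c' vs 'a' => not anagrams

0


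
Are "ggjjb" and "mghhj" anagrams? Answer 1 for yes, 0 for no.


Strings: "ggjjb", "mghhj"
Sorted first:  bggjj
Sorted second: ghhjm
Differ at position 0: 'b' vs 'g' => not anagrams

0


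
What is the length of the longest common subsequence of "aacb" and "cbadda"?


LCS of "aacb" and "cbadda"
DP table:
           c    b    a    d    d    a
      0    0    0    0    0    0    0
  a   0    0    0    1    1    1    1
  a   0    0    0    1    1    1    2
  c   0    1    1    1    1    1    2
  b   0    1    2    2    2    2    2
LCS length = dp[4][6] = 2

2
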